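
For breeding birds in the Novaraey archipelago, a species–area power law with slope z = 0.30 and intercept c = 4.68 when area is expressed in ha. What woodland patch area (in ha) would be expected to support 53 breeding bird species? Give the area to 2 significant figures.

53 = 4.68 × A^0.3  ⇒  A^0.3 = 53/4.68 = 11.32
ln A = ln(11.32) / 0.3 = 2.4270 / 0.3 = 8.0900
A = e^8.0900 ≈ 3262 ha

3300 ha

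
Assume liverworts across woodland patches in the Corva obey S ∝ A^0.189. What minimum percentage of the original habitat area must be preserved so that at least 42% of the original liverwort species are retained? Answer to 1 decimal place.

Need (A_new/A_old)^0.189 = 0.42, so A_new/A_old = 0.42^(1/0.189) = 0.42^5.291
ln(A_new/A_old) = ln 0.42 / 0.189 = -0.8675 / 0.189 = -4.5900
A_new/A_old = e^-4.5900 ≈ 0.01015

1.0%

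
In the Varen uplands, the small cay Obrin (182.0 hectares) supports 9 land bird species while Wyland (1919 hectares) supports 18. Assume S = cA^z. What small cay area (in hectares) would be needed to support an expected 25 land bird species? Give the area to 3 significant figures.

5860 hectares

z = ln(18/9) / ln(1919/182) = 0.6931 / 2.3556 = 0.2943
c = 9 / 182^0.2943 = 9 / 4.624 = 1.946
A = (25/1.946)^(1/0.2943) ⇒ ln A = ln(12.85)/0.2943 = 8.6759
A = e^8.6759 ≈ 5860 hectares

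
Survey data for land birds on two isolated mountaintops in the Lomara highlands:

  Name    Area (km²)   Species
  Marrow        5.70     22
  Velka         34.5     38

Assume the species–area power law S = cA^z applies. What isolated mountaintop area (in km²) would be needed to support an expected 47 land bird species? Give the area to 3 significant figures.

69.5 km²

z = ln(38/22) / ln(34.5/5.7) = 0.5465 / 1.8005 = 0.3036
c = 22 / 5.7^0.3036 = 22 / 1.696 = 12.97
A = (47/12.97)^(1/0.3036) ⇒ ln A = ln(3.623)/0.3036 = 4.2412
A = e^4.2412 ≈ 69.49 km²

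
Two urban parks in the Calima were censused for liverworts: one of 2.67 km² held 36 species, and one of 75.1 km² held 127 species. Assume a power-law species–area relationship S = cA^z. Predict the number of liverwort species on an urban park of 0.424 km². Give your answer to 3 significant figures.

z = ln(127/36) / ln(75.1/2.67) = 1.2607 / 3.3367 = 0.3778
c = 36 / 2.67^0.3778 = 36 / 1.449 = 24.84
S₃ = 24.84 × 0.424^0.3778 = 24.84 × 0.7231 ≈ 17.96

18.0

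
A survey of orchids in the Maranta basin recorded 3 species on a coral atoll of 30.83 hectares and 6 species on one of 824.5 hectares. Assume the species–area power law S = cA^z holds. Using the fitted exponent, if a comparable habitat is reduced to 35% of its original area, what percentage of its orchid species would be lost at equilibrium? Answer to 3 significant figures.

z = ln(6/3) / ln(824.5/30.83) = 0.6931 / 3.2863 = 0.2109
S_new/S_old = (A_new/A_old)^z = 0.35^0.2109 = exp(0.2109 × -1.0498) = 0.8014
Fraction lost = 1 − 0.8014 = 0.1986

19.9%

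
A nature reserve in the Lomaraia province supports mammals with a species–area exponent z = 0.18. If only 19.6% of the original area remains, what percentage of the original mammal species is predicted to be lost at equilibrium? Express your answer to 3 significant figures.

25.4%

S_new/S_old = (A_new/A_old)^z = 0.196^0.18
= exp(0.18 × ln 0.196) = exp(0.18 × -1.6296) = exp(-0.2933) ≈ 0.7458
Fraction lost = 1 − 0.7458 = 0.2542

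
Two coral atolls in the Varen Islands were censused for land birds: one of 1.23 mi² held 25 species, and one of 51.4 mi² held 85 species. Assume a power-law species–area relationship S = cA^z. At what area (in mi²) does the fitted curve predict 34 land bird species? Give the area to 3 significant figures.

3.14 mi²

z = ln(85/25) / ln(51.4/1.23) = 1.2238 / 3.7326 = 0.3279
c = 25 / 1.23^0.3279 = 25 / 1.07 = 23.36
A = (34/23.36)^(1/0.3279) ⇒ ln A = ln(1.456)/0.3279 = 1.1449
A = e^1.1449 ≈ 3.142 mi²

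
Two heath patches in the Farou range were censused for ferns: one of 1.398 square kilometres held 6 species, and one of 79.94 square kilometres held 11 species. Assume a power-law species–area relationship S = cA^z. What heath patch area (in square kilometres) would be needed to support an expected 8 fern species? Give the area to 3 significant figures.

9.54 square kilometres

z = ln(11/6) / ln(79.94/1.398) = 0.6061 / 4.0462 = 0.1498
c = 6 / 1.398^0.1498 = 6 / 1.051 = 5.706
A = (8/5.706)^(1/0.1498) ⇒ ln A = ln(1.402)/0.1498 = 2.2555
A = e^2.2555 ≈ 9.54 square kilometres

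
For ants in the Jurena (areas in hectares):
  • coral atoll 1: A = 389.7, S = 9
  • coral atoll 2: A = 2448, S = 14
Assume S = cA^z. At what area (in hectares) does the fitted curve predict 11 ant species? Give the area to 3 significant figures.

z = ln(14/9) / ln(2448/389.7) = 0.4418 / 1.8376 = 0.2404
c = 9 / 389.7^0.2404 = 9 / 4.197 = 2.145
A = (11/2.145)^(1/0.2404) ⇒ ln A = ln(5.129)/0.2404 = 6.8000
A = e^6.8000 ≈ 897.8 hectares

898 hectares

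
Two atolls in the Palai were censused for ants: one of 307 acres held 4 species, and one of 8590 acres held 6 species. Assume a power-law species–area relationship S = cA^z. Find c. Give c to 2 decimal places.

1.99

z = ln(S₂/S₁) / ln(A₂/A₁) = ln(6/4) / ln(8590/307) = 0.4055 / 3.3315 = 0.1217
c = S₁ / A₁^z = 4 / 307^0.1217 = 4 / 2.008 = 1.992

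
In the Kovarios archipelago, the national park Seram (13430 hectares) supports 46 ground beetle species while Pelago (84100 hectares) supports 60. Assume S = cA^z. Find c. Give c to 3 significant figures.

z = ln(S₂/S₁) / ln(A₂/A₁) = ln(60/46) / ln(84100/13430) = 0.2657 / 1.8345 = 0.1448
c = S₁ / A₁^z = 46 / 13430^0.1448 = 46 / 3.962 = 11.61

11.6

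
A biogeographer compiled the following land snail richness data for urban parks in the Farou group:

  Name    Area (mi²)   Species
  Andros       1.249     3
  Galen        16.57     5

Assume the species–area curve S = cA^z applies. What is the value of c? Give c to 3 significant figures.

2.87

z = ln(S₂/S₁) / ln(A₂/A₁) = ln(5/3) / ln(16.57/1.249) = 0.5108 / 2.5853 = 0.1976
c = S₁ / A₁^z = 3 / 1.249^0.1976 = 3 / 1.045 = 2.871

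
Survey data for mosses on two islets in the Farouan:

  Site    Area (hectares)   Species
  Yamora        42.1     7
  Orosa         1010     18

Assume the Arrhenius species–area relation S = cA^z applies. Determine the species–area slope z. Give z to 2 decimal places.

Taking logs: ln S = ln c + z ln A, so z = (ln S₂ − ln S₁)/(ln A₂ − ln A₁).
z = ln(18/7) / ln(1010/42.1) = ln(2.571) / ln(23.99) = 0.9445 / 3.1777 = 0.2972

0.30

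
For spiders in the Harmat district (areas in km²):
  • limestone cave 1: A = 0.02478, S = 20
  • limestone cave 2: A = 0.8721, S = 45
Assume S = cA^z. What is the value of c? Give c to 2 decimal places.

z = ln(S₂/S₁) / ln(A₂/A₁) = ln(45/20) / ln(0.8721/0.02478) = 0.8109 / 3.5609 = 0.2277
c = S₁ / A₁^z = 20 / 0.02478^0.2277 = 20 / 0.4308 = 46.42

46.42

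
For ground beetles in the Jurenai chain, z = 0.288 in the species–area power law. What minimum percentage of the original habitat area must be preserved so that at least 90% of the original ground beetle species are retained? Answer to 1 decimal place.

Need (A_new/A_old)^0.288 = 0.9, so A_new/A_old = 0.9^(1/0.288) = 0.9^3.472
ln(A_new/A_old) = ln 0.9 / 0.288 = -0.1054 / 0.288 = -0.3658
A_new/A_old = e^-0.3658 ≈ 0.6936

69.4%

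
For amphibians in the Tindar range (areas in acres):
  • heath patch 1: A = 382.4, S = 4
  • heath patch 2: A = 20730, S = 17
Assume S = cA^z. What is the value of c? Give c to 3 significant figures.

z = ln(S₂/S₁) / ln(A₂/A₁) = ln(17/4) / ln(20730/382.4) = 1.4469 / 3.9929 = 0.3624
c = S₁ / A₁^z = 4 / 382.4^0.3624 = 4 / 8.627 = 0.4637

0.464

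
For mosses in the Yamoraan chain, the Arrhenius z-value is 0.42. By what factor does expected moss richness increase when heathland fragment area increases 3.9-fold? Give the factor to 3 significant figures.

S₂/S₁ = (A₂/A₁)^z = 3.9^0.42
ln(S₂/S₁) = 0.42 × ln 3.9 = 0.42 × 1.3610 = 0.5716
S₂/S₁ = e^0.5716 ≈ 1.771

1.77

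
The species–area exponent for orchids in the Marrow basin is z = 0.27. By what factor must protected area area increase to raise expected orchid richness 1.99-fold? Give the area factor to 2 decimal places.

12.79

(A₂/A₁)^0.27 = 1.99, so A₂/A₁ = 1.99^(1/0.27) = 1.99^3.704
ln(A₂/A₁) = ln 1.99 / 0.27 = 0.6881 / 0.27 = 2.5486
A₂/A₁ = e^2.5486 ≈ 12.79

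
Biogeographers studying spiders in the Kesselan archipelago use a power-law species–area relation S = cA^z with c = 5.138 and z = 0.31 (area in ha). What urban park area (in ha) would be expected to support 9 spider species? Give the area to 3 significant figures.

9 = 5.138 × A^0.31  ⇒  A^0.31 = 9/5.138 = 1.752
ln A = ln(1.752) / 0.31 = 0.5606 / 0.31 = 1.8083
A = e^1.8083 ≈ 6.1 ha

6.10 ha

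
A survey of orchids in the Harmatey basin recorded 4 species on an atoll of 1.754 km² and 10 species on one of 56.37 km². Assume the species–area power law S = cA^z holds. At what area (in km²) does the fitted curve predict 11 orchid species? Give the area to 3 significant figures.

z = ln(10/4) / ln(56.37/1.754) = 0.9163 / 3.4700 = 0.2641
c = 4 / 1.754^0.2641 = 4 / 1.16 = 3.448
A = (11/3.448)^(1/0.2641) ⇒ ln A = ln(3.19)/0.2641 = 4.3929
A = e^4.3929 ≈ 80.87 km²

80.9 km²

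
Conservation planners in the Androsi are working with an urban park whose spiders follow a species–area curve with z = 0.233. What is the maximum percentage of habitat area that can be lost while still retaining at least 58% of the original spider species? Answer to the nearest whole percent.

Need (A_new/A_old)^0.233 = 0.58, so A_new/A_old = 0.58^(1/0.233) = 0.58^4.292
ln(A_new/A_old) = ln 0.58 / 0.233 = -0.5447 / 0.233 = -2.3379
A_new/A_old = e^-2.3379 ≈ 0.09653
Fraction that can be lost = 1 − 0.09653 = 0.9035

90%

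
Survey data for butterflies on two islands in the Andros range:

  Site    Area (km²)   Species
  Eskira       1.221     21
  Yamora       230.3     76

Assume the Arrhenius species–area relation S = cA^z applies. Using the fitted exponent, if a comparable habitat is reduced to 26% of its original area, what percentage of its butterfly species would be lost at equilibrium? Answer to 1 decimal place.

28.2%

z = ln(76/21) / ln(230.3/1.221) = 1.2862 / 5.2397 = 0.2455
S_new/S_old = (A_new/A_old)^z = 0.26^0.2455 = exp(0.2455 × -1.3471) = 0.7184
Fraction lost = 1 − 0.7184 = 0.2816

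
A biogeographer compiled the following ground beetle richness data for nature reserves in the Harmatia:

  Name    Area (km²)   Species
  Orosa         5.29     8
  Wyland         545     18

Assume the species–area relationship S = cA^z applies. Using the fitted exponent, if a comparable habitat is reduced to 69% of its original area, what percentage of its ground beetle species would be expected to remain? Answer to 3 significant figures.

93.7%

z = ln(18/8) / ln(545/5.29) = 0.8109 / 4.6350 = 0.1750
S_new/S_old = (A_new/A_old)^z = 0.69^0.1750 = exp(0.1750 × -0.3711) = 0.9371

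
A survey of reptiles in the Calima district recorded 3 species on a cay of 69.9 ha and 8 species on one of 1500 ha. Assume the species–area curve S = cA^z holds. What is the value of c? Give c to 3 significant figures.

z = ln(S₂/S₁) / ln(A₂/A₁) = ln(8/3) / ln(1500/69.9) = 0.9808 / 3.0662 = 0.3199
c = S₁ / A₁^z = 3 / 69.9^0.3199 = 3 / 3.891 = 0.7711

0.771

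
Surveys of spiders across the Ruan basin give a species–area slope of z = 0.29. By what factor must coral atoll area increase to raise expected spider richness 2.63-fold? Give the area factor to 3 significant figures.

(A₂/A₁)^0.29 = 2.63, so A₂/A₁ = 2.63^(1/0.29) = 2.63^3.448
ln(A₂/A₁) = ln 2.63 / 0.29 = 0.9670 / 0.29 = 3.3344
A₂/A₁ = e^3.3344 ≈ 28.06

28.1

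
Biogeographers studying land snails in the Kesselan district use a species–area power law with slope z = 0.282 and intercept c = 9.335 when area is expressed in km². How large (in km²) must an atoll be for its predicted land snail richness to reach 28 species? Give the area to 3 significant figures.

49.2 km²

28 = 9.335 × A^0.282  ⇒  A^0.282 = 28/9.335 = 2.999
ln A = ln(2.999) / 0.282 = 1.0984 / 0.282 = 3.8952
A = e^3.8952 ≈ 49.16 km²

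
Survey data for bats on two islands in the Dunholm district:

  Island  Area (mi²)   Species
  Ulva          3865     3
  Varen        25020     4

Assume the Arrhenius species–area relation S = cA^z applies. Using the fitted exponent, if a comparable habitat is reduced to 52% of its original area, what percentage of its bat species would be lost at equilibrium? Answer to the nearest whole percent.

10%

z = ln(4/3) / ln(25020/3865) = 0.2877 / 1.8677 = 0.1540
S_new/S_old = (A_new/A_old)^z = 0.52^0.1540 = exp(0.1540 × -0.6539) = 0.9042
Fraction lost = 1 − 0.9042 = 0.09582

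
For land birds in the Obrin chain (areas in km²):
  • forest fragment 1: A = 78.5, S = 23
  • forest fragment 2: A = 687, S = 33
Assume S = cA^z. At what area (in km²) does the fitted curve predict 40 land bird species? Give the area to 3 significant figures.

2180 km²

z = ln(33/23) / ln(687/78.5) = 0.3610 / 2.1692 = 0.1664
c = 23 / 78.5^0.1664 = 23 / 2.067 = 11.13
A = (40/11.13)^(1/0.1664) ⇒ ln A = ln(3.595)/0.1664 = 7.6882
A = e^7.6882 ≈ 2183 km²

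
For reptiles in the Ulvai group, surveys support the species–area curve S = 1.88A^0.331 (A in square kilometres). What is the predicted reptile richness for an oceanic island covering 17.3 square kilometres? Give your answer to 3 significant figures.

4.83

S = 1.88 × 17.3^0.331 = 1.88 × 2.569 ≈ 4.83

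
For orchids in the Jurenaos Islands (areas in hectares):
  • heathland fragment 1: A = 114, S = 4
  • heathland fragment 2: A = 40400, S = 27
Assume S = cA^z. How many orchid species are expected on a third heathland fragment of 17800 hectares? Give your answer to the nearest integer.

z = ln(27/4) / ln(40400/114) = 1.9095 / 5.8704 = 0.3253
c = 4 / 114^0.3253 = 4 / 4.667 = 0.857
S₃ = 0.857 × 17800^0.3253 = 0.857 × 24.13 ≈ 20.68

21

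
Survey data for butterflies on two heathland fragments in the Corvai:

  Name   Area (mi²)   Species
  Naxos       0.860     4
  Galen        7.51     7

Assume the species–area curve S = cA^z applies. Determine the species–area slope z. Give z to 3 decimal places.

0.258

Taking logs: ln S = ln c + z ln A, so z = (ln S₂ − ln S₁)/(ln A₂ − ln A₁).
z = ln(7/4) / ln(7.51/0.86) = ln(1.75) / ln(8.733) = 0.5596 / 2.1671 = 0.2582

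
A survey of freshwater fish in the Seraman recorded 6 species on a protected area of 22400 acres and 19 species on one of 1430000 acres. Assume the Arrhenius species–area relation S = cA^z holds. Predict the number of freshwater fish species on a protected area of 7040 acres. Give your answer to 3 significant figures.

4.35

z = ln(19/6) / ln(1430000/22400) = 1.1527 / 4.1564 = 0.2773
c = 6 / 22400^0.2773 = 6 / 16.09 = 0.373
S₃ = 0.373 × 7040^0.2773 = 0.373 × 11.67 ≈ 4.353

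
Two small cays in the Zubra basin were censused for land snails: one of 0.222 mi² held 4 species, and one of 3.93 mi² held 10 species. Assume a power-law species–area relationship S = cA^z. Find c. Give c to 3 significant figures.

z = ln(S₂/S₁) / ln(A₂/A₁) = ln(10/4) / ln(3.93/0.222) = 0.9163 / 2.8737 = 0.3189
c = S₁ / A₁^z = 4 / 0.222^0.3189 = 4 / 0.6188 = 6.464

6.46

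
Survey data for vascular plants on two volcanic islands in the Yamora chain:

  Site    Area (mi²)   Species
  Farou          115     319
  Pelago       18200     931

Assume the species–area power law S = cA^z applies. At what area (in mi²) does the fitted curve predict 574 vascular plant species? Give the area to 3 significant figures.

z = ln(931/319) / ln(18200/115) = 1.0711 / 5.0642 = 0.2115
c = 319 / 115^0.2115 = 319 / 2.728 = 116.9
A = (574/116.9)^(1/0.2115) ⇒ ln A = ln(4.909)/0.2115 = 7.5225
A = e^7.5225 ≈ 1849 mi²

1850 mi²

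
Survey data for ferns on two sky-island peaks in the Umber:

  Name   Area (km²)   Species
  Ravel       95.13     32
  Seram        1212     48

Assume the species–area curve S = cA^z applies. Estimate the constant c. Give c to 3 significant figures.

15.5

z = ln(S₂/S₁) / ln(A₂/A₁) = ln(48/32) / ln(1212/95.13) = 0.4055 / 2.5448 = 0.1593
c = S₁ / A₁^z = 32 / 95.13^0.1593 = 32 / 2.066 = 15.49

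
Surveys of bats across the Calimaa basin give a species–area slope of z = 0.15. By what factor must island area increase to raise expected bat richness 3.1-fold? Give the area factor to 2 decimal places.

1886.88

(A₂/A₁)^0.15 = 3.1, so A₂/A₁ = 3.1^(1/0.15) = 3.1^6.667
ln(A₂/A₁) = ln 3.1 / 0.15 = 1.1314 / 0.15 = 7.5427
A₂/A₁ = e^7.5427 ≈ 1887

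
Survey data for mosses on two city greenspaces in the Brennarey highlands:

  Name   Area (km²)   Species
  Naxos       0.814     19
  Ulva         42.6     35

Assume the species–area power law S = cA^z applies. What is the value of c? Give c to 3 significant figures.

19.6

z = ln(S₂/S₁) / ln(A₂/A₁) = ln(35/19) / ln(42.6/0.814) = 0.6109 / 3.9576 = 0.1544
c = S₁ / A₁^z = 19 / 0.814^0.1544 = 19 / 0.9687 = 19.61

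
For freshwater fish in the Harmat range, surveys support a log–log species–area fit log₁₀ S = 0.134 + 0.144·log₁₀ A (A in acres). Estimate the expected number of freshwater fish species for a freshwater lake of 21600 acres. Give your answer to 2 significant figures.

S = 1.361 × 21600^0.144
ln S = ln 1.361 + 0.144 × ln 21600 = 0.3085 + 0.144 × 9.9804 = 1.7457
S = e^1.7457 ≈ 5.73

5.7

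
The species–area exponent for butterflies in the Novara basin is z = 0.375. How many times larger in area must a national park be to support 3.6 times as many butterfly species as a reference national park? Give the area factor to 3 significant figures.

(A₂/A₁)^0.375 = 3.6, so A₂/A₁ = 3.6^(1/0.375) = 3.6^2.667
ln(A₂/A₁) = ln 3.6 / 0.375 = 1.2809 / 0.375 = 3.4158
A₂/A₁ = e^3.4158 ≈ 30.44

30.4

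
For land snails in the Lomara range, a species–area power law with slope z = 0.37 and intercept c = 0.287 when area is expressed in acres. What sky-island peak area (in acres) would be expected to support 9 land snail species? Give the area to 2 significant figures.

11000 acres

9 = 0.287 × A^0.37  ⇒  A^0.37 = 9/0.287 = 31.36
ln A = ln(31.36) / 0.37 = 3.4455 / 0.37 = 9.3122
A = e^9.3122 ≈ 11072 acres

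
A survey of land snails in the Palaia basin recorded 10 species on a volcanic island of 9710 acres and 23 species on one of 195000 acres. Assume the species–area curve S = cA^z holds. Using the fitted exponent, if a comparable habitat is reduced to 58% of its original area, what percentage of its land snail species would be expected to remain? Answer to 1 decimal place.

z = ln(23/10) / ln(195000/9710) = 0.8329 / 2.9998 = 0.2777
S_new/S_old = (A_new/A_old)^z = 0.58^0.2777 = exp(0.2777 × -0.5447) = 0.8596

86.0%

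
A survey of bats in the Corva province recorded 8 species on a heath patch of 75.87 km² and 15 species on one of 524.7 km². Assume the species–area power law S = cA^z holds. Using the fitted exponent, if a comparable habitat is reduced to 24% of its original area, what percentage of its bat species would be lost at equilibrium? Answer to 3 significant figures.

37.1%

z = ln(15/8) / ln(524.7/75.87) = 0.6286 / 1.9338 = 0.3251
S_new/S_old = (A_new/A_old)^z = 0.24^0.3251 = exp(0.3251 × -1.4271) = 0.6288
Fraction lost = 1 − 0.6288 = 0.3712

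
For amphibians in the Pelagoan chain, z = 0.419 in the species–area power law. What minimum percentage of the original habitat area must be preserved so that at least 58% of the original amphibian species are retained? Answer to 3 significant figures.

27.3%

Need (A_new/A_old)^0.419 = 0.58, so A_new/A_old = 0.58^(1/0.419) = 0.58^2.387
ln(A_new/A_old) = ln 0.58 / 0.419 = -0.5447 / 0.419 = -1.3001
A_new/A_old = e^-1.3001 ≈ 0.2725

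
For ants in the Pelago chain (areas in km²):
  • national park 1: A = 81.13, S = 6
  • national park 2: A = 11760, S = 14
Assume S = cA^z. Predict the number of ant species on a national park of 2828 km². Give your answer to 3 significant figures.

11.0

z = ln(14/6) / ln(11760/81.13) = 0.8473 / 4.9764 = 0.1703
c = 6 / 81.13^0.1703 = 6 / 2.114 = 2.838
S₃ = 2.838 × 2828^0.1703 = 2.838 × 3.87 ≈ 10.98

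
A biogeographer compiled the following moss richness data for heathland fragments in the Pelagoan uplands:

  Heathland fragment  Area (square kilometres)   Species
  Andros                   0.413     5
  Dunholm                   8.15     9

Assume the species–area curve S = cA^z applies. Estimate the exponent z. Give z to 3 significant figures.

0.197

Taking logs: ln S = ln c + z ln A, so z = (ln S₂ − ln S₁)/(ln A₂ − ln A₁).
z = ln(9/5) / ln(8.15/0.413) = ln(1.8) / ln(19.73) = 0.5878 / 2.9823 = 0.1971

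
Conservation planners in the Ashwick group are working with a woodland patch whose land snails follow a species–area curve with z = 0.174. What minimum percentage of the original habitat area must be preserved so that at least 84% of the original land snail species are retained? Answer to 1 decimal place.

36.7%

Need (A_new/A_old)^0.174 = 0.84, so A_new/A_old = 0.84^(1/0.174) = 0.84^5.747
ln(A_new/A_old) = ln 0.84 / 0.174 = -0.1744 / 0.174 = -1.0020
A_new/A_old = e^-1.0020 ≈ 0.3671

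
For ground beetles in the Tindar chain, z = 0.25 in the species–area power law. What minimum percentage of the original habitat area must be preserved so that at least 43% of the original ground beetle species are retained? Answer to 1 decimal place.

3.4%

Need (A_new/A_old)^0.25 = 0.43, so A_new/A_old = 0.43^(1/0.25) = 0.43^4
ln(A_new/A_old) = ln 0.43 / 0.25 = -0.8440 / 0.25 = -3.3759
A_new/A_old = e^-3.3759 ≈ 0.03419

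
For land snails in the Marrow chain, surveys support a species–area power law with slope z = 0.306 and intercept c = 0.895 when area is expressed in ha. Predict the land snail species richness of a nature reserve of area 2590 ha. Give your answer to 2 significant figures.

S = 0.895 × 2590^0.306
ln S = ln 0.895 + 0.306 × ln 2590 = -0.1109 + 0.306 × 7.8594 = 2.2940
S = e^2.2940 ≈ 9.915

9.9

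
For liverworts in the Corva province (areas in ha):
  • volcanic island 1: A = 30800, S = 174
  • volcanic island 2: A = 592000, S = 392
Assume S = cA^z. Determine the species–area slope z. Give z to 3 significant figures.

Taking logs: ln S = ln c + z ln A, so z = (ln S₂ − ln S₁)/(ln A₂ − ln A₁).
z = ln(392/174) / ln(592000/30800) = ln(2.253) / ln(19.22) = 0.8122 / 2.9560 = 0.2748

0.275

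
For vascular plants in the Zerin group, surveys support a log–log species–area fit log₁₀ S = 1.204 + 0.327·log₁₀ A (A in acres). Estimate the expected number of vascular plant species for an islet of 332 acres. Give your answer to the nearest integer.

S = 16 × 332^0.327 = 16 × 6.674 ≈ 106.8

107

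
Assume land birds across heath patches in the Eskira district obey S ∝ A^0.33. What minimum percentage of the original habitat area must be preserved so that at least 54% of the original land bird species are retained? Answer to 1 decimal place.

15.5%

Need (A_new/A_old)^0.33 = 0.54, so A_new/A_old = 0.54^(1/0.33) = 0.54^3.03
ln(A_new/A_old) = ln 0.54 / 0.33 = -0.6162 / 0.33 = -1.8672
A_new/A_old = e^-1.8672 ≈ 0.1546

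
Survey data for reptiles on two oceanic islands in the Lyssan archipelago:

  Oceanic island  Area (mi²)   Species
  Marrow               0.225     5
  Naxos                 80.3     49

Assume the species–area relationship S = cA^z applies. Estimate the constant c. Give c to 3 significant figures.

z = ln(S₂/S₁) / ln(A₂/A₁) = ln(49/5) / ln(80.3/0.225) = 2.2824 / 5.8774 = 0.3883
c = S₁ / A₁^z = 5 / 0.225^0.3883 = 5 / 0.5603 = 8.924

8.92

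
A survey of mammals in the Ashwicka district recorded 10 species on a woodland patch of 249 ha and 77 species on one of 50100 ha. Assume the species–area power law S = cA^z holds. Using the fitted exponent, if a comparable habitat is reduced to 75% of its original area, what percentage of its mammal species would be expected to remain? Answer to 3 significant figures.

z = ln(77/10) / ln(50100/249) = 2.0412 / 5.3043 = 0.3848
S_new/S_old = (A_new/A_old)^z = 0.75^0.3848 = exp(0.3848 × -0.2877) = 0.8952

89.5%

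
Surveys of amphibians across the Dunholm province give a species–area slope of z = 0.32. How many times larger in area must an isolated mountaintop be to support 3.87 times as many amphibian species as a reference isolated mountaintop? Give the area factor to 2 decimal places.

68.64

(A₂/A₁)^0.32 = 3.87, so A₂/A₁ = 3.87^(1/0.32) = 3.87^3.125
ln(A₂/A₁) = ln 3.87 / 0.32 = 1.3533 / 0.32 = 4.2289
A₂/A₁ = e^4.2289 ≈ 68.64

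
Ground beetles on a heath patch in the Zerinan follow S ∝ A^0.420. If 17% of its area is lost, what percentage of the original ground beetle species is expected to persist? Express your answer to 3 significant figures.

S_new/S_old = (A_new/A_old)^z = 0.83^0.42
= exp(0.42 × ln 0.83) = exp(0.42 × -0.1863) = exp(-0.0783) ≈ 0.9247

92.5%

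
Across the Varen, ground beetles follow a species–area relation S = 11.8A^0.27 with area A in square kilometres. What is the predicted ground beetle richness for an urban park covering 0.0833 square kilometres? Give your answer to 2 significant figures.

S = 11.8 × 0.0833^0.27 = 11.8 × 0.5112 ≈ 6.032

6.0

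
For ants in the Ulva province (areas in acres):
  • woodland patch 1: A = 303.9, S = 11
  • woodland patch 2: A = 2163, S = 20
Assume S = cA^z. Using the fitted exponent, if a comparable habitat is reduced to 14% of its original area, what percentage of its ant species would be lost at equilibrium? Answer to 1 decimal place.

z = ln(20/11) / ln(2163/303.9) = 0.5978 / 1.9626 = 0.3046
S_new/S_old = (A_new/A_old)^z = 0.14^0.3046 = exp(0.3046 × -1.9661) = 0.5494
Fraction lost = 1 − 0.5494 = 0.4506

45.1%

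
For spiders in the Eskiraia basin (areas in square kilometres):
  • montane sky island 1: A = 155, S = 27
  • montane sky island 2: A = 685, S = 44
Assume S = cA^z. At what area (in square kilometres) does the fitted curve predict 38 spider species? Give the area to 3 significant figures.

438 square kilometres

z = ln(44/27) / ln(685/155) = 0.4884 / 1.4860 = 0.3286
c = 27 / 155^0.3286 = 27 / 5.246 = 5.147
A = (38/5.147)^(1/0.3286) ⇒ ln A = ln(7.383)/0.3286 = 6.0833
A = e^6.0833 ≈ 438.5 square kilometres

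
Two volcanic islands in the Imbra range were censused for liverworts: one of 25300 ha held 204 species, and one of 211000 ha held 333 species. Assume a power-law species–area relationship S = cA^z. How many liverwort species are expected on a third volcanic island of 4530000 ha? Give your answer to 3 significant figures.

676

z = ln(333/204) / ln(211000/25300) = 0.4900 / 2.1211 = 0.2310
c = 204 / 25300^0.2310 = 204 / 10.41 = 19.61
S₃ = 19.61 × 4530000^0.2310 = 19.61 × 34.49 ≈ 676.3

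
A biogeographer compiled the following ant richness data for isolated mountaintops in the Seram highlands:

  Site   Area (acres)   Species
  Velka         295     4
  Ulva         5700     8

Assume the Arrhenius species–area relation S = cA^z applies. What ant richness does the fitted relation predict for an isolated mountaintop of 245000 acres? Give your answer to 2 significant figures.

19

z = ln(8/4) / ln(5700/295) = 0.6931 / 2.9612 = 0.2341
c = 4 / 295^0.2341 = 4 / 3.785 = 1.057
S₃ = 1.057 × 245000^0.2341 = 1.057 × 18.26 ≈ 19.29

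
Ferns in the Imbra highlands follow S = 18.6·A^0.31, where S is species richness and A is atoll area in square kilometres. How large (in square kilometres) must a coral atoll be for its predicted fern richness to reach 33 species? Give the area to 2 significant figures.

33 = 18.6 × A^0.31  ⇒  A^0.31 = 33/18.6 = 1.774
ln A = ln(1.774) / 0.31 = 0.5733 / 0.31 = 1.8495
A = e^1.8495 ≈ 6.357 square kilometres

6.4 square kilometres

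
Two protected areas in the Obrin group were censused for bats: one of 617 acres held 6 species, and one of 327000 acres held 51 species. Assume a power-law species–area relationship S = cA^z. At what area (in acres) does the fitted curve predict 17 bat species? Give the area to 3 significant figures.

13100 acres

z = ln(51/6) / ln(327000/617) = 2.1401 / 6.2728 = 0.3412
c = 6 / 617^0.3412 = 6 / 8.952 = 0.6702
A = (17/0.6702)^(1/0.3412) ⇒ ln A = ln(25.37)/0.3412 = 9.4775
A = e^9.4775 ≈ 13063 acres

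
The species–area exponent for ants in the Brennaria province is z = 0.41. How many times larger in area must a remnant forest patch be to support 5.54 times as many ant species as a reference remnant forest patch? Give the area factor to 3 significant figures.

(A₂/A₁)^0.41 = 5.54, so A₂/A₁ = 5.54^(1/0.41) = 5.54^2.439
ln(A₂/A₁) = ln 5.54 / 0.41 = 1.7120 / 0.41 = 4.1756
A₂/A₁ = e^4.1756 ≈ 65.08

65.1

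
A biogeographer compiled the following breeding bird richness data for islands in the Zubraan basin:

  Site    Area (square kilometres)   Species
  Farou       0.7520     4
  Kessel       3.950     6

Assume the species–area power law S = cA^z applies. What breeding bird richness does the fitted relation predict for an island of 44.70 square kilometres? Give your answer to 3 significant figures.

z = ln(6/4) / ln(3.95/0.752) = 0.4055 / 1.6587 = 0.2444
c = 4 / 0.752^0.2444 = 4 / 0.9327 = 4.289
S₃ = 4.289 × 44.7^0.2444 = 4.289 × 2.532 ≈ 10.86

10.9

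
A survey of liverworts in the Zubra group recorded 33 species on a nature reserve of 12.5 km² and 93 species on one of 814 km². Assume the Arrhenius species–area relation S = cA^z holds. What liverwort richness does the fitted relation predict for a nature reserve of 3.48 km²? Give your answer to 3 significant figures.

z = ln(93/33) / ln(814/12.5) = 1.0361 / 4.1762 = 0.2481
c = 33 / 12.5^0.2481 = 33 / 1.871 = 17.64
S₃ = 17.64 × 3.48^0.2481 = 17.64 × 1.363 ≈ 24.03

24.0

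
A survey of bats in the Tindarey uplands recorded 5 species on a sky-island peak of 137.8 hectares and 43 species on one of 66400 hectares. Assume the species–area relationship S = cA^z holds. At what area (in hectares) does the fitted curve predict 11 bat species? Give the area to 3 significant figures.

1330 hectares

z = ln(43/5) / ln(66400/137.8) = 2.1518 / 6.1776 = 0.3483
c = 5 / 137.8^0.3483 = 5 / 5.561 = 0.8992
A = (11/0.8992)^(1/0.3483) ⇒ ln A = ln(12.23)/0.3483 = 7.1894
A = e^7.1894 ≈ 1325 hectares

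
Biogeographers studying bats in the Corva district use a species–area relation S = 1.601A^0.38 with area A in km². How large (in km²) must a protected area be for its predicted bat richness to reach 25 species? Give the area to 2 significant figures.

1400 km²

25 = 1.601 × A^0.38  ⇒  A^0.38 = 25/1.601 = 15.62
ln A = ln(15.62) / 0.38 = 2.7482 / 0.38 = 7.2322
A = e^7.2322 ≈ 1383 km²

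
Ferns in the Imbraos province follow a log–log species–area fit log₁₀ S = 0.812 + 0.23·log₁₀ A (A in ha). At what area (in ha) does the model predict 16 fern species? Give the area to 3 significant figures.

50.7 ha

16 = 6.486 × A^0.23  ⇒  A^0.23 = 16/6.486 = 2.467
ln A = ln(2.467) / 0.23 = 0.9029 / 0.23 = 3.9256
A = e^3.9256 ≈ 50.68 ha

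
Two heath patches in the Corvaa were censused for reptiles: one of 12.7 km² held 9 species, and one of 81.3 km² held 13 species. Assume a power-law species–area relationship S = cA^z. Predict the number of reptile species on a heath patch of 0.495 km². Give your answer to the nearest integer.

5

z = ln(13/9) / ln(81.3/12.7) = 0.3677 / 1.8565 = 0.1981
c = 9 / 12.7^0.1981 = 9 / 1.654 = 5.44
S₃ = 5.44 × 0.495^0.1981 = 5.44 × 0.87 ≈ 4.733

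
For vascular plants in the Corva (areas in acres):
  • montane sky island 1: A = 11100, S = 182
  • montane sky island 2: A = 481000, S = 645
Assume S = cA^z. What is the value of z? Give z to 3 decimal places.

0.336

Taking logs: ln S = ln c + z ln A, so z = (ln S₂ − ln S₁)/(ln A₂ − ln A₁).
z = ln(645/182) / ln(481000/11100) = ln(3.544) / ln(43.33) = 1.2652 / 3.7689 = 0.3357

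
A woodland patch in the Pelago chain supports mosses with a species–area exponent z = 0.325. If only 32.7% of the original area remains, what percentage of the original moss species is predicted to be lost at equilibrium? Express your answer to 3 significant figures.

S_new/S_old = (A_new/A_old)^z = 0.327^0.325
= exp(0.325 × ln 0.327) = exp(0.325 × -1.1178) = exp(-0.3633) ≈ 0.6954
Fraction lost = 1 − 0.6954 = 0.3046

30.5%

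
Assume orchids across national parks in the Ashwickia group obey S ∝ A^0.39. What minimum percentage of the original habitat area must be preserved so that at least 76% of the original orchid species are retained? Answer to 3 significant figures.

Need (A_new/A_old)^0.39 = 0.76, so A_new/A_old = 0.76^(1/0.39) = 0.76^2.564
ln(A_new/A_old) = ln 0.76 / 0.39 = -0.2744 / 0.39 = -0.7037
A_new/A_old = e^-0.7037 ≈ 0.4948

49.5%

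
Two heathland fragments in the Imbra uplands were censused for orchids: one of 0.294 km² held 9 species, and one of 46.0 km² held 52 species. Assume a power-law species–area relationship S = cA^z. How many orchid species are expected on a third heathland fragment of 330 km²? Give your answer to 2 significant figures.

z = ln(52/9) / ln(46/0.294) = 1.7540 / 5.0528 = 0.3471
c = 9 / 0.294^0.3471 = 9 / 0.6538 = 13.77
S₃ = 13.77 × 330^0.3471 = 13.77 × 7.486 ≈ 103.1

100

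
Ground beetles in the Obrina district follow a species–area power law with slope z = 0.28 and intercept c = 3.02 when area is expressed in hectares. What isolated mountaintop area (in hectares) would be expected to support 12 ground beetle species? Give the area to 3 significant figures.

12 = 3.02 × A^0.28  ⇒  A^0.28 = 12/3.02 = 3.974
ln A = ln(3.974) / 0.28 = 1.3796 / 0.28 = 4.9273
A = e^4.9273 ≈ 138 hectares

138 hectares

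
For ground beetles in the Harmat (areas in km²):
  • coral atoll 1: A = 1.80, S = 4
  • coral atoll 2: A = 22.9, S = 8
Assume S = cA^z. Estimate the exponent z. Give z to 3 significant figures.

0.273

Taking logs: ln S = ln c + z ln A, so z = (ln S₂ − ln S₁)/(ln A₂ − ln A₁).
z = ln(8/4) / ln(22.9/1.8) = ln(2) / ln(12.72) = 0.6931 / 2.5434 = 0.2725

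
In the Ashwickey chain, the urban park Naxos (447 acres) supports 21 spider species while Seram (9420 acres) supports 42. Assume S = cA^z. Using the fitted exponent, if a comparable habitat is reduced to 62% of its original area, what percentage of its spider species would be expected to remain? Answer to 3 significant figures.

89.7%

z = ln(42/21) / ln(9420/447) = 0.6931 / 3.0480 = 0.2274
S_new/S_old = (A_new/A_old)^z = 0.62^0.2274 = exp(0.2274 × -0.4780) = 0.897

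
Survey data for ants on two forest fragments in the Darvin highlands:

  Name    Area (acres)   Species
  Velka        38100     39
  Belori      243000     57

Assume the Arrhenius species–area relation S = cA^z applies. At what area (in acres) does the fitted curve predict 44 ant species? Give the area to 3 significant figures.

68700 acres

z = ln(57/39) / ln(243000/38100) = 0.3795 / 1.8528 = 0.2048
c = 39 / 38100^0.2048 = 39 / 8.674 = 4.496
A = (44/4.496)^(1/0.2048) ⇒ ln A = ln(9.786)/0.2048 = 11.1369
A = e^11.1369 ≈ 68661 acres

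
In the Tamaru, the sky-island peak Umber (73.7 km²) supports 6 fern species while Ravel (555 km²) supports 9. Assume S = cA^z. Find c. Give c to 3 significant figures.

2.53

z = ln(S₂/S₁) / ln(A₂/A₁) = ln(9/6) / ln(555/73.7) = 0.4055 / 2.0190 = 0.2008
c = S₁ / A₁^z = 6 / 73.7^0.2008 = 6 / 2.372 = 2.53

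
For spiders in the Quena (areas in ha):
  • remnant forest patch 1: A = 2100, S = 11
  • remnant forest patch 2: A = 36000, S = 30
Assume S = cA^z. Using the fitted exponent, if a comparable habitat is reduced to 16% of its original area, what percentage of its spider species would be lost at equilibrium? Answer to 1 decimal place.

z = ln(30/11) / ln(36000/2100) = 1.0033 / 2.8416 = 0.3531
S_new/S_old = (A_new/A_old)^z = 0.16^0.3531 = exp(0.3531 × -1.8326) = 0.5236
Fraction lost = 1 − 0.5236 = 0.4764

47.6%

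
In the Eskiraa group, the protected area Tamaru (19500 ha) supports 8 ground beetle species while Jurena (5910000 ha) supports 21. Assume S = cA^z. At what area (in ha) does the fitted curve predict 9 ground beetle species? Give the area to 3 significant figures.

z = ln(21/8) / ln(5910000/19500) = 0.9651 / 5.7140 = 0.1689
c = 8 / 19500^0.1689 = 8 / 5.304 = 1.508
A = (9/1.508)^(1/0.1689) ⇒ ln A = ln(5.967)/0.1689 = 10.5755
A = e^10.5755 ≈ 39165 ha

39200 ha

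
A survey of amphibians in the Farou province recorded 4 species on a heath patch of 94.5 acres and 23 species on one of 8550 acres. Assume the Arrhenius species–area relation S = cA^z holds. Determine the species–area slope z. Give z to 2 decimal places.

Taking logs: ln S = ln c + z ln A, so z = (ln S₂ − ln S₁)/(ln A₂ − ln A₁).
z = ln(23/4) / ln(8550/94.5) = ln(5.75) / ln(90.48) = 1.7492 / 4.5051 = 0.3883

0.39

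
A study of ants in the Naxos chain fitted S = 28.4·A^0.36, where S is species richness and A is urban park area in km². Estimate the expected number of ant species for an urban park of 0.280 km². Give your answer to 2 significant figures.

18

S = 28.4 × 0.28^0.36
ln S = ln 28.4 + 0.36 × ln 0.28 = 3.3464 + 0.36 × -1.2730 = 2.8881
S = e^2.8881 ≈ 17.96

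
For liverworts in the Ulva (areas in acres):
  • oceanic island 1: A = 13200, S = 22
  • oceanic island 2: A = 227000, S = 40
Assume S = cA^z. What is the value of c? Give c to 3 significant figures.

z = ln(S₂/S₁) / ln(A₂/A₁) = ln(40/22) / ln(227000/13200) = 0.5978 / 2.8447 = 0.2102
c = S₁ / A₁^z = 22 / 13200^0.2102 = 22 / 7.345 = 2.995

3.00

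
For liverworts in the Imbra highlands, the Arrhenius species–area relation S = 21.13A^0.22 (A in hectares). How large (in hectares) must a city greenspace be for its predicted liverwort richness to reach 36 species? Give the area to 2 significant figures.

36 = 21.13 × A^0.22  ⇒  A^0.22 = 36/21.13 = 1.704
ln A = ln(1.704) / 0.22 = 0.5328 / 0.22 = 2.4219
A = e^2.4219 ≈ 11.27 hectares

11 hectares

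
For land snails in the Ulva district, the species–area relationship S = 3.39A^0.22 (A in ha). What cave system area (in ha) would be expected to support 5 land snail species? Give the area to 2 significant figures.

5 = 3.39 × A^0.22  ⇒  A^0.22 = 5/3.39 = 1.475
ln A = ln(1.475) / 0.22 = 0.3886 / 0.22 = 1.7664
A = e^1.7664 ≈ 5.85 ha

5.8 ha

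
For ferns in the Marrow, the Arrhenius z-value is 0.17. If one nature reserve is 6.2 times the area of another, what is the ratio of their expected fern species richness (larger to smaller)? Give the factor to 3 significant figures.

1.36

S₂/S₁ = (A₂/A₁)^z = 6.2^0.17
ln(S₂/S₁) = 0.17 × ln 6.2 = 0.17 × 1.8245 = 0.3102
S₂/S₁ = e^0.3102 ≈ 1.364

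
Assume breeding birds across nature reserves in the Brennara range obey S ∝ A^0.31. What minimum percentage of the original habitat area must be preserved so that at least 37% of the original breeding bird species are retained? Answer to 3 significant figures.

4.05%

Need (A_new/A_old)^0.31 = 0.37, so A_new/A_old = 0.37^(1/0.31) = 0.37^3.226
ln(A_new/A_old) = ln 0.37 / 0.31 = -0.9943 / 0.31 = -3.2073
A_new/A_old = e^-3.2073 ≈ 0.04047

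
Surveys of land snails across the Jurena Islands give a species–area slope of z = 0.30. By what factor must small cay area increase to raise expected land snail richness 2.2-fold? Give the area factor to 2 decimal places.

13.85

(A₂/A₁)^0.3 = 2.2, so A₂/A₁ = 2.2^(1/0.3) = 2.2^3.333
ln(A₂/A₁) = ln 2.2 / 0.3 = 0.7885 / 0.3 = 2.6282
A₂/A₁ = e^2.6282 ≈ 13.85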